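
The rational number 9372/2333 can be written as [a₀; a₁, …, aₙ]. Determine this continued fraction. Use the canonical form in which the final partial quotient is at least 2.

[4; 58, 3, 13]

9372 ÷ 2333 → quotient 4, remainder 40
2333 ÷ 40 → quotient 58, remainder 13
40 ÷ 13 → quotient 3, remainder 1
13 ÷ 1 → quotient 13, remainder 0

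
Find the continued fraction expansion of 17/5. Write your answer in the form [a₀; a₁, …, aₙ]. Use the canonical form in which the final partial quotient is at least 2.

17 ÷ 5 → quotient 3, remainder 2
5 ÷ 2 → quotient 2, remainder 1
2 ÷ 1 → quotient 2, remainder 0

[3; 2, 2]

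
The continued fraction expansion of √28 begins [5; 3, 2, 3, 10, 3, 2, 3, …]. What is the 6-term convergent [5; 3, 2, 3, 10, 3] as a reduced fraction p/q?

4048/765

Start with 3.
10 + 1/(3/1) = 10 + 1/3 = 31/3
3 + 1/(31/3) = 3 + 3/31 = 96/31
2 + 1/(96/31) = 2 + 31/96 = 223/96
3 + 1/(223/96) = 3 + 96/223 = 765/223
5 + 1/(765/223) = 5 + 223/765 = 4048/765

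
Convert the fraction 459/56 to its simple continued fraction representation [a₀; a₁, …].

Run the Euclidean algorithm, recording each quotient:
⌊459/56⌋ = 8, remainder 11
⌊56/11⌋ = 5, remainder 1
⌊11/1⌋ = 11, remainder 0

[8; 5, 11]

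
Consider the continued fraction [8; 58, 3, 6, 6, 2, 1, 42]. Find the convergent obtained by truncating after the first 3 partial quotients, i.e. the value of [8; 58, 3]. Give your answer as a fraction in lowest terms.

1403/175

Build up convergents one term at a time:
a_0 = 8: 8/1
a_1 = 58: 465/58
a_2 = 3: 1403/175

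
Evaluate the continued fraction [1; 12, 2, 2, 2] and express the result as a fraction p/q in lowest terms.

Start with 2.
2 + 1/(2/1) = 2 + 1/2 = 5/2
2 + 1/(5/2) = 2 + 2/5 = 12/5
12 + 1/(12/5) = 12 + 5/12 = 149/12
1 + 1/(149/12) = 1 + 12/149 = 161/149

161/149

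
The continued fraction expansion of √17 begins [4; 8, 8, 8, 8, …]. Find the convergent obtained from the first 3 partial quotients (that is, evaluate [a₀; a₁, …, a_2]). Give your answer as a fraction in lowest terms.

268/65

Build up convergents one term at a time:
a_0 = 4: 4/1
a_1 = 8: 33/8
a_2 = 8: 268/65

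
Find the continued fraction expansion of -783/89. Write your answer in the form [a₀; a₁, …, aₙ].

[-9; 4, 1, 17]

⌊-783/89⌋ = -9, remainder 18
⌊89/18⌋ = 4, remainder 17
⌊18/17⌋ = 1, remainder 1
⌊17/1⌋ = 17, remainder 0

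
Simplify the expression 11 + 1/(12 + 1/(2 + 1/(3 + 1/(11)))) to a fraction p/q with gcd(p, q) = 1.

Build up convergents one term at a time:
a_0 = 11: 11/1
a_1 = 12: 133/12
a_2 = 2: 277/25
a_3 = 3: 964/87
a_4 = 11: 10881/982

10881/982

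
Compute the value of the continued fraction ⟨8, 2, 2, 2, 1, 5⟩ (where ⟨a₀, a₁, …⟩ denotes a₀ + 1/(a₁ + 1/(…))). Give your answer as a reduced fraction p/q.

816/97

Start with 5.
1 + 1/(5/1) = 1 + 1/5 = 6/5
2 + 1/(6/5) = 2 + 5/6 = 17/6
2 + 1/(17/6) = 2 + 6/17 = 40/17
2 + 1/(40/17) = 2 + 17/40 = 97/40
8 + 1/(97/40) = 8 + 40/97 = 816/97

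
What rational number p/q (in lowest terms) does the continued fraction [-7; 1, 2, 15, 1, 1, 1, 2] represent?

-2423/383

Build up convergents one term at a time:
a_0 = -7: -7/1
a_1 = 1: -6/1
a_2 = 2: -19/3
a_3 = 15: -291/46
a_4 = 1: -310/49
a_5 = 1: -601/95
a_6 = 1: -911/144
a_7 = 2: -2423/383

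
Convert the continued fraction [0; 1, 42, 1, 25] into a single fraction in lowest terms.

1117/1143

Start with 25.
1 + 1/(25/1) = 1 + 1/25 = 26/25
42 + 1/(26/25) = 42 + 25/26 = 1117/26
1 + 1/(1117/26) = 1 + 26/1117 = 1143/1117
0 + 1/(1143/1117) = 0 + 1117/1143 = 1117/1143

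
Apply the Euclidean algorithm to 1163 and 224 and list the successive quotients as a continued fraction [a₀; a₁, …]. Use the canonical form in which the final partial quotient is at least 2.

[5; 5, 4, 1, 3, 2]

Apply division with remainder until the remainder is 0:
⌊1163/224⌋ = 5, remainder 43
⌊224/43⌋ = 5, remainder 9
⌊43/9⌋ = 4, remainder 7
⌊9/7⌋ = 1, remainder 2
⌊7/2⌋ = 3, remainder 1
⌊2/1⌋ = 2, remainder 0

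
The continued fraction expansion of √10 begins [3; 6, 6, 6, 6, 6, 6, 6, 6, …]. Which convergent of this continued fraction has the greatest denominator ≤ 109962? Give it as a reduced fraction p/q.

List convergents until the denominator exceeds the bound:
a_0 = 3: 3/1  (≤ bound)
a_1 = 6: 19/6  (≤ bound)
a_2 = 6: 117/37  (≤ bound)
a_3 = 6: 721/228  (≤ bound)
a_4 = 6: 4443/1405  (≤ bound)
a_5 = 6: 27379/8658  (≤ bound)
a_6 = 6: 168717/53353  (≤ bound)
a_7 = 6: 1039681/328776  (> 109962, stop)

168717/53353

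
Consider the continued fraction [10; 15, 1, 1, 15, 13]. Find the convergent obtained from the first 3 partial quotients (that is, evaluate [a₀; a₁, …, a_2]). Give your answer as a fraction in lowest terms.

161/16

a_0 = 10: 10/1
a_1 = 15: 151/15
a_2 = 1: 161/16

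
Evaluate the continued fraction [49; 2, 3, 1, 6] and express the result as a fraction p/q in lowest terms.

3016/61

Starting at the tail and folding back:
Start with 6.
1 + 1/(6/1) = 1 + 1/6 = 7/6
3 + 1/(7/6) = 3 + 6/7 = 27/7
2 + 1/(27/7) = 2 + 7/27 = 61/27
49 + 1/(61/27) = 49 + 27/61 = 3016/61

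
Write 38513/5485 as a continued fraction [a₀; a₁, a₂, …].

[7; 46, 2, 14, 4]

38513 = 7·5485 + 118, so a_0 = 7
5485 = 46·118 + 57, so a_1 = 46
118 = 2·57 + 4, so a_2 = 2
57 = 14·4 + 1, so a_3 = 14
4 = 4·1 + 0, so a_4 = 4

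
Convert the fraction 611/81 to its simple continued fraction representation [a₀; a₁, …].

[7; 1, 1, 5, 3, 2]

Apply division with remainder until the remainder is 0:
⌊611/81⌋ = 7, remainder 44
⌊81/44⌋ = 1, remainder 37
⌊44/37⌋ = 1, remainder 7
⌊37/7⌋ = 5, remainder 2
⌊7/2⌋ = 3, remainder 1
⌊2/1⌋ = 2, remainder 0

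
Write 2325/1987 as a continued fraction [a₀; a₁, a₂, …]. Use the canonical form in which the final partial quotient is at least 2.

2325 = 1·1987 + 338, so a_0 = 1
1987 = 5·338 + 297, so a_1 = 5
338 = 1·297 + 41, so a_2 = 1
297 = 7·41 + 10, so a_3 = 7
41 = 4·10 + 1, so a_4 = 4
10 = 10·1 + 0, so a_5 = 10

[1; 5, 1, 7, 4, 10]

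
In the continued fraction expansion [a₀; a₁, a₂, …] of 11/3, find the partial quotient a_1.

1

Run the Euclidean algorithm, recording each quotient:
⌊11/3⌋ = 3, remainder 2
⌊3/2⌋ = 1, remainder 1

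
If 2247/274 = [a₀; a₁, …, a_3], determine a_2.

2247 = 8·274 + 55, so a_0 = 8
274 = 4·55 + 54, so a_1 = 4
55 = 1·54 + 1, so a_2 = 1

1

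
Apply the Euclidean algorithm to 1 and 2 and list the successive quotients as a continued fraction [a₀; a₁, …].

1 ÷ 2 → quotient 0, remainder 1
2 ÷ 1 → quotient 2, remainder 0

[0; 2]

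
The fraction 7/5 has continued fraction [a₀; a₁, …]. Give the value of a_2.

⌊7/5⌋ = 1, remainder 2
⌊5/2⌋ = 2, remainder 1
⌊2/1⌋ = 2, remainder 0

2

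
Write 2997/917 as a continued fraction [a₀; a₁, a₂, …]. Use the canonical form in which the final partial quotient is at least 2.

Run the Euclidean algorithm, recording each quotient:
2997 ÷ 917 → quotient 3, remainder 246
917 ÷ 246 → quotient 3, remainder 179
246 ÷ 179 → quotient 1, remainder 67
179 ÷ 67 → quotient 2, remainder 45
67 ÷ 45 → quotient 1, remainder 22
45 ÷ 22 → quotient 2, remainder 1
22 ÷ 1 → quotient 22, remainder 0

[3; 3, 1, 2, 1, 2, 22]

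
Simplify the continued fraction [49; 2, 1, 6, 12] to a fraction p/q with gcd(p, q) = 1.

a_0 = 49: 49/1
a_1 = 2: 99/2
a_2 = 1: 148/3
a_3 = 6: 987/20
a_4 = 12: 11992/243

11992/243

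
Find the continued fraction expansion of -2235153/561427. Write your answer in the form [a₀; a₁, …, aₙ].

-2235153 = -4·561427 + 10555, so a_0 = -4
561427 = 53·10555 + 2012, so a_1 = 53
10555 = 5·2012 + 495, so a_2 = 5
2012 = 4·495 + 32, so a_3 = 4
495 = 15·32 + 15, so a_4 = 15
32 = 2·15 + 2, so a_5 = 2
15 = 7·2 + 1, so a_6 = 7
2 = 2·1 + 0, so a_7 = 2

[-4; 53, 5, 4, 15, 2, 7, 2]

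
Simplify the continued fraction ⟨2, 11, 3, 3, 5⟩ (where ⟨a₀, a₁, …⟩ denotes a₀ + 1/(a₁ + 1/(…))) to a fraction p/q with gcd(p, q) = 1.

1251/599

a_0 = 2: 2/1
a_1 = 11: 23/11
a_2 = 3: 71/34
a_3 = 3: 236/113
a_4 = 5: 1251/599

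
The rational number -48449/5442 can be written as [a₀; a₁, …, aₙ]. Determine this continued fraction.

-48449 ÷ 5442 → quotient -9, remainder 529
5442 ÷ 529 → quotient 10, remainder 152
529 ÷ 152 → quotient 3, remainder 73
152 ÷ 73 → quotient 2, remainder 6
73 ÷ 6 → quotient 12, remainder 1
6 ÷ 1 → quotient 6, remainder 0

[-9; 10, 3, 2, 12, 6]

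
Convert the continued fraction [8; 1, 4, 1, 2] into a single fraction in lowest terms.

150/17

Start with 2.
1 + 1/(2/1) = 1 + 1/2 = 3/2
4 + 1/(3/2) = 4 + 2/3 = 14/3
1 + 1/(14/3) = 1 + 3/14 = 17/14
8 + 1/(17/14) = 8 + 14/17 = 150/17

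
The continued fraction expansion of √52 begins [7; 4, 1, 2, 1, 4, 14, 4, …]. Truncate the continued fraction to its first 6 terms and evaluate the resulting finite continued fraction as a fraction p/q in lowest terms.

649/90

Start with 4.
1 + 1/(4/1) = 1 + 1/4 = 5/4
2 + 1/(5/4) = 2 + 4/5 = 14/5
1 + 1/(14/5) = 1 + 5/14 = 19/14
4 + 1/(19/14) = 4 + 14/19 = 90/19
7 + 1/(90/19) = 7 + 19/90 = 649/90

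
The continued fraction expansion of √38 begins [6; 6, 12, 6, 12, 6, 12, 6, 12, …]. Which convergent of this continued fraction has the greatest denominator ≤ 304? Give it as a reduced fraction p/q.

450/73

a_0 = 6: 6/1  (≤ bound)
a_1 = 6: 37/6  (≤ bound)
a_2 = 12: 450/73  (≤ bound)
a_3 = 6: 2737/444  (> 304, stop)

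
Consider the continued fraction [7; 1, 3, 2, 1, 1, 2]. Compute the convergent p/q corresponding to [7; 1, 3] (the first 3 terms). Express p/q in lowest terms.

Compute successive convergents:
a_0 = 7: 7/1
a_1 = 1: 8/1
a_2 = 3: 31/4

31/4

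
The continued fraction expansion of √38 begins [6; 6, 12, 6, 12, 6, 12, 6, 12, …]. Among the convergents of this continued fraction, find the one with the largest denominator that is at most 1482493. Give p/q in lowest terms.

a_0 = 6: 6/1  (≤ bound)
a_1 = 6: 37/6  (≤ bound)
a_2 = 12: 450/73  (≤ bound)
a_3 = 6: 2737/444  (≤ bound)
a_4 = 12: 33294/5401  (≤ bound)
a_5 = 6: 202501/32850  (≤ bound)
a_6 = 12: 2463306/399601  (≤ bound)
a_7 = 6: 14982337/2430456  (> 1482493, stop)

2463306/399601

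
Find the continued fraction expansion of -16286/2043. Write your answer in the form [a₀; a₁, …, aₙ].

[-8; 35, 4, 2, 6]

-16286 ÷ 2043 → quotient -8, remainder 58
2043 ÷ 58 → quotient 35, remainder 13
58 ÷ 13 → quotient 4, remainder 6
13 ÷ 6 → quotient 2, remainder 1
6 ÷ 1 → quotient 6, remainder 0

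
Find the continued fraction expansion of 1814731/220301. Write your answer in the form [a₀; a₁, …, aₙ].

Apply division with remainder until the remainder is 0:
1814731 = 8·220301 + 52323, so a_0 = 8
220301 = 4·52323 + 11009, so a_1 = 4
52323 = 4·11009 + 8287, so a_2 = 4
11009 = 1·8287 + 2722, so a_3 = 1
8287 = 3·2722 + 121, so a_4 = 3
2722 = 22·121 + 60, so a_5 = 22
121 = 2·60 + 1, so a_6 = 2
60 = 60·1 + 0, so a_7 = 60

[8; 4, 4, 1, 3, 22, 2, 60]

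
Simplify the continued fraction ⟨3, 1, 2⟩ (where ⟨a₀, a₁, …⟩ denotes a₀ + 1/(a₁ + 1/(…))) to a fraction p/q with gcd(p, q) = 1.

a_0 = 3: 3/1
a_1 = 1: 4/1
a_2 = 2: 11/3

11/3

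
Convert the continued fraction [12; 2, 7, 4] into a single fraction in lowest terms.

Start with 4.
7 + 1/(4/1) = 7 + 1/4 = 29/4
2 + 1/(29/4) = 2 + 4/29 = 62/29
12 + 1/(62/29) = 12 + 29/62 = 773/62

773/62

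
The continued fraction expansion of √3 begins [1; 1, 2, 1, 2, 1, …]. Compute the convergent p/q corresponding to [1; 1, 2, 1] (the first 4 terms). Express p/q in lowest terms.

7/4

Work from the innermost term outward:
Start with 1.
2 + 1/(1/1) = 2 + 1/1 = 3/1
1 + 1/(3/1) = 1 + 1/3 = 4/3
1 + 1/(4/3) = 1 + 3/4 = 7/4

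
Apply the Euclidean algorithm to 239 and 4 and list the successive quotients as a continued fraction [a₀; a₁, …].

[59; 1, 3]

Run the Euclidean algorithm, recording each quotient:
239 ÷ 4 → quotient 59, remainder 3
4 ÷ 3 → quotient 1, remainder 1
3 ÷ 1 → quotient 3, remainder 0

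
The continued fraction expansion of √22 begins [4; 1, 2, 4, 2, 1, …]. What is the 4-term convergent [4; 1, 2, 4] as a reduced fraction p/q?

a_0 = 4: 4/1
a_1 = 1: 5/1
a_2 = 2: 14/3
a_3 = 4: 61/13

61/13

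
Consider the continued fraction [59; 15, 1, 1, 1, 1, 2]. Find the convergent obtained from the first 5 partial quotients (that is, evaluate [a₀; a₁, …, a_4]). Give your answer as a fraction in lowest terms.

2776/47

a_0 = 59: 59/1
a_1 = 15: 886/15
a_2 = 1: 945/16
a_3 = 1: 1831/31
a_4 = 1: 2776/47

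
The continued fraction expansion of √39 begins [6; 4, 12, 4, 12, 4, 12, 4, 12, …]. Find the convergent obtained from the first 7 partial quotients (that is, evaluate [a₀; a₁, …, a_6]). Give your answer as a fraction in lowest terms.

a_0 = 6: 6/1
a_1 = 4: 25/4
a_2 = 12: 306/49
a_3 = 4: 1249/200
a_4 = 12: 15294/2449
a_5 = 4: 62425/9996
a_6 = 12: 764394/122401

764394/122401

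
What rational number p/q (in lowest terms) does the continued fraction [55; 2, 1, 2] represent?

443/8

a_0 = 55: 55/1
a_1 = 2: 111/2
a_2 = 1: 166/3
a_3 = 2: 443/8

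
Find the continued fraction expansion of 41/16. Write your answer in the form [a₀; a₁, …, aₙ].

[2; 1, 1, 3, 2]

Apply division with remainder until the remainder is 0:
41 = 2·16 + 9, so a_0 = 2
16 = 1·9 + 7, so a_1 = 1
9 = 1·7 + 2, so a_2 = 1
7 = 3·2 + 1, so a_3 = 3
2 = 2·1 + 0, so a_4 = 2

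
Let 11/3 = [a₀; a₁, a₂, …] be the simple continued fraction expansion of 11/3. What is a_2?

Run the Euclidean algorithm, recording each quotient:
11 ÷ 3 → quotient 3, remainder 2
3 ÷ 2 → quotient 1, remainder 1
2 ÷ 1 → quotient 2, remainder 0

2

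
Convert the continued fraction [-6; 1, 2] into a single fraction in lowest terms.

-16/3

Compute successive convergents:
a_0 = -6: -6/1
a_1 = 1: -5/1
a_2 = 2: -16/3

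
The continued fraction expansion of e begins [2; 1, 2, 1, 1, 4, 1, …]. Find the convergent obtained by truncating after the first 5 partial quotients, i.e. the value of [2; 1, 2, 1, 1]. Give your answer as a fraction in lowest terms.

a_0 = 2: 2/1
a_1 = 1: 3/1
a_2 = 2: 8/3
a_3 = 1: 11/4
a_4 = 1: 19/7

19/7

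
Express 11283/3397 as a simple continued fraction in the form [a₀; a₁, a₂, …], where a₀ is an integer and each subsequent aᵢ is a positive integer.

Apply division with remainder until the remainder is 0:
11283 ÷ 3397 → quotient 3, remainder 1092
3397 ÷ 1092 → quotient 3, remainder 121
1092 ÷ 121 → quotient 9, remainder 3
121 ÷ 3 → quotient 40, remainder 1
3 ÷ 1 → quotient 3, remainder 0

[3; 3, 9, 40, 3]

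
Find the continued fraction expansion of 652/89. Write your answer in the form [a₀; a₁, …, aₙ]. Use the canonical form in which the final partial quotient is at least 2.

⌊652/89⌋ = 7, remainder 29
⌊89/29⌋ = 3, remainder 2
⌊29/2⌋ = 14, remainder 1
⌊2/1⌋ = 2, remainder 0

[7; 3, 14, 2]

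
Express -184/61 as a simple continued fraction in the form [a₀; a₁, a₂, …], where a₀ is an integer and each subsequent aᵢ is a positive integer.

[-4; 1, 60]

-184 = -4·61 + 60, so a_0 = -4
61 = 1·60 + 1, so a_1 = 1
60 = 60·1 + 0, so a_2 = 60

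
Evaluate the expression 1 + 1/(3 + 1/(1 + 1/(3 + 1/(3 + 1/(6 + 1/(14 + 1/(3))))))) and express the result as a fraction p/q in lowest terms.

16999/13434

a_0 = 1: 1/1
a_1 = 3: 4/3
a_2 = 1: 5/4
a_3 = 3: 19/15
a_4 = 3: 62/49
a_5 = 6: 391/309
a_6 = 14: 5536/4375
a_7 = 3: 16999/13434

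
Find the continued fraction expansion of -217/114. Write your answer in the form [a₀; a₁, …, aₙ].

[-2; 10, 2, 1, 3]

-217 ÷ 114 → quotient -2, remainder 11
114 ÷ 11 → quotient 10, remainder 4
11 ÷ 4 → quotient 2, remainder 3
4 ÷ 3 → quotient 1, remainder 1
3 ÷ 1 → quotient 3, remainder 0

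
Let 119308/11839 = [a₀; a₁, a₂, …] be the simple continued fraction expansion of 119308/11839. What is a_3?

Apply division with remainder until the remainder is 0:
119308 ÷ 11839 → quotient 10, remainder 918
11839 ÷ 918 → quotient 12, remainder 823
918 ÷ 823 → quotient 1, remainder 95
823 ÷ 95 → quotient 8, remainder 63

8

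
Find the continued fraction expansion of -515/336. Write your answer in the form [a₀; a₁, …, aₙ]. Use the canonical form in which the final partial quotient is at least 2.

[-2; 2, 7, 7, 3]

Repeatedly divide and take the remainder:
-515 ÷ 336 → quotient -2, remainder 157
336 ÷ 157 → quotient 2, remainder 22
157 ÷ 22 → quotient 7, remainder 3
22 ÷ 3 → quotient 7, remainder 1
3 ÷ 1 → quotient 3, remainder 0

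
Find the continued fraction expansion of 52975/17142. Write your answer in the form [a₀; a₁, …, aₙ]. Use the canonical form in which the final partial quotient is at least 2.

Run the Euclidean algorithm, recording each quotient:
52975 ÷ 17142 → quotient 3, remainder 1549
17142 ÷ 1549 → quotient 11, remainder 103
1549 ÷ 103 → quotient 15, remainder 4
103 ÷ 4 → quotient 25, remainder 3
4 ÷ 3 → quotient 1, remainder 1
3 ÷ 1 → quotient 3, remainder 0

[3; 11, 15, 25, 1, 3]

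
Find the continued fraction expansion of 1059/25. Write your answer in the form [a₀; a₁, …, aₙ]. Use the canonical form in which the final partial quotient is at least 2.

Run the Euclidean algorithm, recording each quotient:
⌊1059/25⌋ = 42, remainder 9
⌊25/9⌋ = 2, remainder 7
⌊9/7⌋ = 1, remainder 2
⌊7/2⌋ = 3, remainder 1
⌊2/1⌋ = 2, remainder 0

[42; 2, 1, 3, 2]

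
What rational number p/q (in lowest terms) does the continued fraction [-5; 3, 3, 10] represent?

a_0 = -5: -5/1
a_1 = 3: -14/3
a_2 = 3: -47/10
a_3 = 10: -484/103

-484/103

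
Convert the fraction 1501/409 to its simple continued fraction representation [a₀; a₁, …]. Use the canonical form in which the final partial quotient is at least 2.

Apply division with remainder until the remainder is 0:
1501 = 3·409 + 274, so a_0 = 3
409 = 1·274 + 135, so a_1 = 1
274 = 2·135 + 4, so a_2 = 2
135 = 33·4 + 3, so a_3 = 33
4 = 1·3 + 1, so a_4 = 1
3 = 3·1 + 0, so a_5 = 3

[3; 1, 2, 33, 1, 3]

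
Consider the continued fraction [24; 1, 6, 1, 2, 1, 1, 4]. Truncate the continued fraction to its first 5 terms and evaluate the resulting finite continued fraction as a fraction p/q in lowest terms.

Start with 2.
1 + 1/(2/1) = 1 + 1/2 = 3/2
6 + 1/(3/2) = 6 + 2/3 = 20/3
1 + 1/(20/3) = 1 + 3/20 = 23/20
24 + 1/(23/20) = 24 + 20/23 = 572/23

572/23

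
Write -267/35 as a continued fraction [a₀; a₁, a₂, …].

⌊-267/35⌋ = -8, remainder 13
⌊35/13⌋ = 2, remainder 9
⌊13/9⌋ = 1, remainder 4
⌊9/4⌋ = 2, remainder 1
⌊4/1⌋ = 4, remainder 0

[-8; 2, 1, 2, 4]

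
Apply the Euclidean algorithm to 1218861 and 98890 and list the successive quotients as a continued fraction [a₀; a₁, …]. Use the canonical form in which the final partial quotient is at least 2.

Apply division with remainder until the remainder is 0:
⌊1218861/98890⌋ = 12, remainder 32181
⌊98890/32181⌋ = 3, remainder 2347
⌊32181/2347⌋ = 13, remainder 1670
⌊2347/1670⌋ = 1, remainder 677
⌊1670/677⌋ = 2, remainder 316
⌊677/316⌋ = 2, remainder 45
⌊316/45⌋ = 7, remainder 1
⌊45/1⌋ = 45, remainder 0

[12; 3, 13, 1, 2, 2, 7, 45]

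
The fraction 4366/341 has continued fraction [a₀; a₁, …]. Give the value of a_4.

6

Run the Euclidean algorithm, recording each quotient:
4366 = 12·341 + 274, so a_0 = 12
341 = 1·274 + 67, so a_1 = 1
274 = 4·67 + 6, so a_2 = 4
67 = 11·6 + 1, so a_3 = 11
6 = 6·1 + 0, so a_4 = 6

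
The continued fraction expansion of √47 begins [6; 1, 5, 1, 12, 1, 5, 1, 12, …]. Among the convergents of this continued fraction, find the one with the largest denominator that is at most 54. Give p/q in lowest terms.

List convergents until the denominator exceeds the bound:
a_0 = 6: 6/1  (≤ bound)
a_1 = 1: 7/1  (≤ bound)
a_2 = 5: 41/6  (≤ bound)
a_3 = 1: 48/7  (≤ bound)
a_4 = 12: 617/90  (> 54, stop)

48/7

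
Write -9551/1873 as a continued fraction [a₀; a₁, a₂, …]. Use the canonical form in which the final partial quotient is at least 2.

-9551 = -6·1873 + 1687, so a_0 = -6
1873 = 1·1687 + 186, so a_1 = 1
1687 = 9·186 + 13, so a_2 = 9
186 = 14·13 + 4, so a_3 = 14
13 = 3·4 + 1, so a_4 = 3
4 = 4·1 + 0, so a_5 = 4

[-6; 1, 9, 14, 3, 4]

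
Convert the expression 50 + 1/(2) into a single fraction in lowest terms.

101/2

Start with 2.
50 + 1/(2/1) = 50 + 1/2 = 101/2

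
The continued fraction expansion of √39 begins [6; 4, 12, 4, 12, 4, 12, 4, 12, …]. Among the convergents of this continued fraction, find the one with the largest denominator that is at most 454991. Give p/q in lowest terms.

764394/122401

List convergents until the denominator exceeds the bound:
a_0 = 6: 6/1  (≤ bound)
a_1 = 4: 25/4  (≤ bound)
a_2 = 12: 306/49  (≤ bound)
a_3 = 4: 1249/200  (≤ bound)
a_4 = 12: 15294/2449  (≤ bound)
a_5 = 4: 62425/9996  (≤ bound)
a_6 = 12: 764394/122401  (≤ bound)
a_7 = 4: 3120001/499600  (> 454991, stop)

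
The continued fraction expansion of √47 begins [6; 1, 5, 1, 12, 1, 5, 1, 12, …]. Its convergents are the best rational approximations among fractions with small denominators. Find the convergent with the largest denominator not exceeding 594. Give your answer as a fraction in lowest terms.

a_0 = 6: 6/1  (≤ bound)
a_1 = 1: 7/1  (≤ bound)
a_2 = 5: 41/6  (≤ bound)
a_3 = 1: 48/7  (≤ bound)
a_4 = 12: 617/90  (≤ bound)
a_5 = 1: 665/97  (≤ bound)
a_6 = 5: 3942/575  (≤ bound)
a_7 = 1: 4607/672  (> 594, stop)

3942/575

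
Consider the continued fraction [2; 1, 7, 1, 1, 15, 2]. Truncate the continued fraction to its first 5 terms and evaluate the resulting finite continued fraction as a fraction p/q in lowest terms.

49/17

Compute successive convergents:
a_0 = 2: 2/1
a_1 = 1: 3/1
a_2 = 7: 23/8
a_3 = 1: 26/9
a_4 = 1: 49/17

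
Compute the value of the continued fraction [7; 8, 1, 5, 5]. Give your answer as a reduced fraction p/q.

Start with 5.
5 + 1/(5/1) = 5 + 1/5 = 26/5
1 + 1/(26/5) = 1 + 5/26 = 31/26
8 + 1/(31/26) = 8 + 26/31 = 274/31
7 + 1/(274/31) = 7 + 31/274 = 1949/274

1949/274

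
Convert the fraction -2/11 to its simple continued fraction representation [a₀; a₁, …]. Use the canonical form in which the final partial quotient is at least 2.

-2 ÷ 11 → quotient -1, remainder 9
11 ÷ 9 → quotient 1, remainder 2
9 ÷ 2 → quotient 4, remainder 1
2 ÷ 1 → quotient 2, remainder 0

[-1; 1, 4, 2]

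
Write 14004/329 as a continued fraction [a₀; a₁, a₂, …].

Repeatedly divide and take the remainder:
14004 = 42·329 + 186, so a_0 = 42
329 = 1·186 + 143, so a_1 = 1
186 = 1·143 + 43, so a_2 = 1
143 = 3·43 + 14, so a_3 = 3
43 = 3·14 + 1, so a_4 = 3
14 = 14·1 + 0, so a_5 = 14

[42; 1, 1, 3, 3, 14]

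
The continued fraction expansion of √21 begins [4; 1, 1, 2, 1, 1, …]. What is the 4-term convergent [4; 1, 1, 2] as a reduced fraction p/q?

Starting at the tail and folding back:
Start with 2.
1 + 1/(2/1) = 1 + 1/2 = 3/2
1 + 1/(3/2) = 1 + 2/3 = 5/3
4 + 1/(5/3) = 4 + 3/5 = 23/5

23/5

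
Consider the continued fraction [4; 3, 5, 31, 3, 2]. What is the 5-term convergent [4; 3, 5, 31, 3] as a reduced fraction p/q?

a_0 = 4: 4/1
a_1 = 3: 13/3
a_2 = 5: 69/16
a_3 = 31: 2152/499
a_4 = 3: 6525/1513

6525/1513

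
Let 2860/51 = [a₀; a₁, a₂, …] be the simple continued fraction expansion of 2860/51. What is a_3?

3

⌊2860/51⌋ = 56, remainder 4
⌊51/4⌋ = 12, remainder 3
⌊4/3⌋ = 1, remainder 1
⌊3/1⌋ = 3, remainder 0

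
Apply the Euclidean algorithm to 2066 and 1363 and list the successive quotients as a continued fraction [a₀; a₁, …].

⌊2066/1363⌋ = 1, remainder 703
⌊1363/703⌋ = 1, remainder 660
⌊703/660⌋ = 1, remainder 43
⌊660/43⌋ = 15, remainder 15
⌊43/15⌋ = 2, remainder 13
⌊15/13⌋ = 1, remainder 2
⌊13/2⌋ = 6, remainder 1
⌊2/1⌋ = 2, remainder 0

[1; 1, 1, 15, 2, 1, 6, 2]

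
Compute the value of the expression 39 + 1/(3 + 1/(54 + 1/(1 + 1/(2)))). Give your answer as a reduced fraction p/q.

Start with 2.
1 + 1/(2/1) = 1 + 1/2 = 3/2
54 + 1/(3/2) = 54 + 2/3 = 164/3
3 + 1/(164/3) = 3 + 3/164 = 495/164
39 + 1/(495/164) = 39 + 164/495 = 19469/495

19469/495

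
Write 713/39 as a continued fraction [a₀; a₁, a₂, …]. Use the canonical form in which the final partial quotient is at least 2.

713 ÷ 39 → quotient 18, remainder 11
39 ÷ 11 → quotient 3, remainder 6
11 ÷ 6 → quotient 1, remainder 5
6 ÷ 5 → quotient 1, remainder 1
5 ÷ 1 → quotient 5, remainder 0

[18; 3, 1, 1, 5]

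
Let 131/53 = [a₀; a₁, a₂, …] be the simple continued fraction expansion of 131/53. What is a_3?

⌊131/53⌋ = 2, remainder 25
⌊53/25⌋ = 2, remainder 3
⌊25/3⌋ = 8, remainder 1
⌊3/1⌋ = 3, remainder 0

3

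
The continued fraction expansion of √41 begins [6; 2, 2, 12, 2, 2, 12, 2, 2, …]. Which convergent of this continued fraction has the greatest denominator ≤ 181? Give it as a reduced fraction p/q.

826/129

a_0 = 6: 6/1  (≤ bound)
a_1 = 2: 13/2  (≤ bound)
a_2 = 2: 32/5  (≤ bound)
a_3 = 12: 397/62  (≤ bound)
a_4 = 2: 826/129  (≤ bound)
a_5 = 2: 2049/320  (> 181, stop)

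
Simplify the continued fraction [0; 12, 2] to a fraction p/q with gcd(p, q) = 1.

2/25

Start with 2.
12 + 1/(2/1) = 12 + 1/2 = 25/2
0 + 1/(25/2) = 0 + 2/25 = 2/25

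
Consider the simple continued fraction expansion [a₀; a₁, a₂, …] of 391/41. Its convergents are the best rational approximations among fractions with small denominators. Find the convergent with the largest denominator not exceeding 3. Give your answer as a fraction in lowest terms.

List convergents until the denominator exceeds the bound:
a_0 = 9: 9/1  (≤ bound)
a_1 = 1: 10/1  (≤ bound)
a_2 = 1: 19/2  (≤ bound)
a_3 = 6: 124/13  (> 3, stop)

19/2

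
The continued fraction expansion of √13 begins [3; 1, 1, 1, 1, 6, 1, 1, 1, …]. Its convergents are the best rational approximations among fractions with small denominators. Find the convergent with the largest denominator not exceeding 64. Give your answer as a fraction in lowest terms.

List convergents until the denominator exceeds the bound:
a_0 = 3: 3/1  (≤ bound)
a_1 = 1: 4/1  (≤ bound)
a_2 = 1: 7/2  (≤ bound)
a_3 = 1: 11/3  (≤ bound)
a_4 = 1: 18/5  (≤ bound)
a_5 = 6: 119/33  (≤ bound)
a_6 = 1: 137/38  (≤ bound)
a_7 = 1: 256/71  (> 64, stop)

137/38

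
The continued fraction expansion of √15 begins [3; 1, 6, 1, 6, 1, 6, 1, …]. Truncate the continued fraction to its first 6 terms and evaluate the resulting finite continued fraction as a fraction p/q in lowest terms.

a_0 = 3: 3/1
a_1 = 1: 4/1
a_2 = 6: 27/7
a_3 = 1: 31/8
a_4 = 6: 213/55
a_5 = 1: 244/63

244/63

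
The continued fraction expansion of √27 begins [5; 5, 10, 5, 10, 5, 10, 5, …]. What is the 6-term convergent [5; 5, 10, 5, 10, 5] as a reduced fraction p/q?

70226/13515

Start with 5.
10 + 1/(5/1) = 10 + 1/5 = 51/5
5 + 1/(51/5) = 5 + 5/51 = 260/51
10 + 1/(260/51) = 10 + 51/260 = 2651/260
5 + 1/(2651/260) = 5 + 260/2651 = 13515/2651
5 + 1/(13515/2651) = 5 + 2651/13515 = 70226/13515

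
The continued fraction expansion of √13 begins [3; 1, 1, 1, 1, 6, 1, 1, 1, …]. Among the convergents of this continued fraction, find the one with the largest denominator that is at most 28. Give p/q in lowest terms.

a_0 = 3: 3/1  (≤ bound)
a_1 = 1: 4/1  (≤ bound)
a_2 = 1: 7/2  (≤ bound)
a_3 = 1: 11/3  (≤ bound)
a_4 = 1: 18/5  (≤ bound)
a_5 = 6: 119/33  (> 28, stop)

18/5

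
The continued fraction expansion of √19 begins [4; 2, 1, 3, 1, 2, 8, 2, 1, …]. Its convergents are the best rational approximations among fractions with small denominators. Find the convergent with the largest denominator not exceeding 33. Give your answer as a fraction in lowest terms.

List convergents until the denominator exceeds the bound:
a_0 = 4: 4/1  (≤ bound)
a_1 = 2: 9/2  (≤ bound)
a_2 = 1: 13/3  (≤ bound)
a_3 = 3: 48/11  (≤ bound)
a_4 = 1: 61/14  (≤ bound)
a_5 = 2: 170/39  (> 33, stop)

61/14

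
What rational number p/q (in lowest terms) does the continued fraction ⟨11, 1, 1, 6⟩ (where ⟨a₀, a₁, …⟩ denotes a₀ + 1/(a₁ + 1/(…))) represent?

Build up convergents one term at a time:
a_0 = 11: 11/1
a_1 = 1: 12/1
a_2 = 1: 23/2
a_3 = 6: 150/13

150/13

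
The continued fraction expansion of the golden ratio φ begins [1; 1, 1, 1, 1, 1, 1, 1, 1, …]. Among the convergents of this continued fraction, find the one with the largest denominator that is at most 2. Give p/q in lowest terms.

3/2

List convergents until the denominator exceeds the bound:
a_0 = 1: 1/1  (≤ bound)
a_1 = 1: 2/1  (≤ bound)
a_2 = 1: 3/2  (≤ bound)
a_3 = 1: 5/3  (> 2, stop)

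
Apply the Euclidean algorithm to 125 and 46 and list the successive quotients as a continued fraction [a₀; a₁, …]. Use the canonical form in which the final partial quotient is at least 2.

[2; 1, 2, 1, 1, 6]

Run the Euclidean algorithm, recording each quotient:
⌊125/46⌋ = 2, remainder 33
⌊46/33⌋ = 1, remainder 13
⌊33/13⌋ = 2, remainder 7
⌊13/7⌋ = 1, remainder 6
⌊7/6⌋ = 1, remainder 1
⌊6/1⌋ = 6, remainder 0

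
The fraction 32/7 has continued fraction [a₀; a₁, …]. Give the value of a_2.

1

32 = 4·7 + 4, so a_0 = 4
7 = 1·4 + 3, so a_1 = 1
4 = 1·3 + 1, so a_2 = 1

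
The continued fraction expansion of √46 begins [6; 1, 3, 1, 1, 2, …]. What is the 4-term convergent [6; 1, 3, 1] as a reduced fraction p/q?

Collapse the nested fraction from the inside out:
Start with 1.
3 + 1/(1/1) = 3 + 1/1 = 4/1
1 + 1/(4/1) = 1 + 1/4 = 5/4
6 + 1/(5/4) = 6 + 4/5 = 34/5

34/5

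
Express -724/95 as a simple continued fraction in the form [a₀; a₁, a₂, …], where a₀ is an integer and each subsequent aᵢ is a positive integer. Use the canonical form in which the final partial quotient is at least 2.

-724 ÷ 95 → quotient -8, remainder 36
95 ÷ 36 → quotient 2, remainder 23
36 ÷ 23 → quotient 1, remainder 13
23 ÷ 13 → quotient 1, remainder 10
13 ÷ 10 → quotient 1, remainder 3
10 ÷ 3 → quotient 3, remainder 1
3 ÷ 1 → quotient 3, remainder 0

[-8; 2, 1, 1, 1, 3, 3]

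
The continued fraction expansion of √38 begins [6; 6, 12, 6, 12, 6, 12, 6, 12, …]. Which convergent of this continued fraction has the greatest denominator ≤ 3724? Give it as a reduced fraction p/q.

2737/444

a_0 = 6: 6/1  (≤ bound)
a_1 = 6: 37/6  (≤ bound)
a_2 = 12: 450/73  (≤ bound)
a_3 = 6: 2737/444  (≤ bound)
a_4 = 12: 33294/5401  (> 3724, stop)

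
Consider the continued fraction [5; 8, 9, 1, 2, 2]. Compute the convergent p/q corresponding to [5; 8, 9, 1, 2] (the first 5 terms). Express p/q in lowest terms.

a_0 = 5: 5/1
a_1 = 8: 41/8
a_2 = 9: 374/73
a_3 = 1: 415/81
a_4 = 2: 1204/235

1204/235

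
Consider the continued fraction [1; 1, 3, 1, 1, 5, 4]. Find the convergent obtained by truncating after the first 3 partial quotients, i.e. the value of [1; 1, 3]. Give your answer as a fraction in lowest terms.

7/4

a_0 = 1: 1/1
a_1 = 1: 2/1
a_2 = 3: 7/4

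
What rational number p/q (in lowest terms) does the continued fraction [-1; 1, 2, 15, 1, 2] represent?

-47/144

Use the convergent recurrence hₖ = aₖ·hₖ₋₁ + hₖ₋₂ (and likewise for the denominators kₖ):
a_0 = -1: -1/1
a_1 = 1: 0/1
a_2 = 2: -1/3
a_3 = 15: -15/46
a_4 = 1: -16/49
a_5 = 2: -47/144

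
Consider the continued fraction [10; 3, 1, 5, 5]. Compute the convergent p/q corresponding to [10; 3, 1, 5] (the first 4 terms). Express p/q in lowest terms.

236/23

Start with 5.
1 + 1/(5/1) = 1 + 1/5 = 6/5
3 + 1/(6/5) = 3 + 5/6 = 23/6
10 + 1/(23/6) = 10 + 6/23 = 236/23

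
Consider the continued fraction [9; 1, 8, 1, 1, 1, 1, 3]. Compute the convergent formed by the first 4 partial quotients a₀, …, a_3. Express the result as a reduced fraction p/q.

99/10

Collapse the nested fraction from the inside out:
Start with 1.
8 + 1/(1/1) = 8 + 1/1 = 9/1
1 + 1/(9/1) = 1 + 1/9 = 10/9
9 + 1/(10/9) = 9 + 9/10 = 99/10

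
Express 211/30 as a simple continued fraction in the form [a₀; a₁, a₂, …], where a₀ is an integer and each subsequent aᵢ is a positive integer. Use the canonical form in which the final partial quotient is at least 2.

[7; 30]

Run the Euclidean algorithm, recording each quotient:
211 ÷ 30 → quotient 7, remainder 1
30 ÷ 1 → quotient 30, remainder 0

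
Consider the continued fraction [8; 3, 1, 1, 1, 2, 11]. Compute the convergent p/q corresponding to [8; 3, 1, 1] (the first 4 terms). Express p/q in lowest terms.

58/7

a_0 = 8: 8/1
a_1 = 3: 25/3
a_2 = 1: 33/4
a_3 = 1: 58/7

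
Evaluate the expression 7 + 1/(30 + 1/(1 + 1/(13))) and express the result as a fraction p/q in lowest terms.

3045/433

Use the convergent recurrence hₖ = aₖ·hₖ₋₁ + hₖ₋₂ (and likewise for the denominators kₖ):
a_0 = 7: 7/1
a_1 = 30: 211/30
a_2 = 1: 218/31
a_3 = 13: 3045/433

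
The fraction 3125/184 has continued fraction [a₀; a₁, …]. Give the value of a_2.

60

3125 = 16·184 + 181, so a_0 = 16
184 = 1·181 + 3, so a_1 = 1
181 = 60·3 + 1, so a_2 = 60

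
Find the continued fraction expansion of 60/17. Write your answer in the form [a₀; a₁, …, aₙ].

[3; 1, 1, 8]

60 ÷ 17 → quotient 3, remainder 9
17 ÷ 9 → quotient 1, remainder 8
9 ÷ 8 → quotient 1, remainder 1
8 ÷ 1 → quotient 8, remainder 0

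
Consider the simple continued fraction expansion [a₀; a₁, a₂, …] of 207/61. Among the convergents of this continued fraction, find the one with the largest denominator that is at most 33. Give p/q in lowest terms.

a_0 = 3: 3/1  (≤ bound)
a_1 = 2: 7/2  (≤ bound)
a_2 = 1: 10/3  (≤ bound)
a_3 = 1: 17/5  (≤ bound)
a_4 = 5: 95/28  (≤ bound)
a_5 = 2: 207/61  (> 33, stop)

95/28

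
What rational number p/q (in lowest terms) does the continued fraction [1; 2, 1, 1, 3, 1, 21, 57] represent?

a_0 = 1: 1/1
a_1 = 2: 3/2
a_2 = 1: 4/3
a_3 = 1: 7/5
a_4 = 3: 25/18
a_5 = 1: 32/23
a_6 = 21: 697/501
a_7 = 57: 39761/28580

39761/28580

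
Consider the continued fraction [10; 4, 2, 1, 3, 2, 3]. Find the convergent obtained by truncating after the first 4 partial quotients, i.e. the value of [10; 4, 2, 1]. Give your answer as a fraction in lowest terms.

133/13

Start with 1.
2 + 1/(1/1) = 2 + 1/1 = 3/1
4 + 1/(3/1) = 4 + 1/3 = 13/3
10 + 1/(13/3) = 10 + 3/13 = 133/13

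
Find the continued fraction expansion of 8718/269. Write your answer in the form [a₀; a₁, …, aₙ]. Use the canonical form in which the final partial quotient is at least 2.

⌊8718/269⌋ = 32, remainder 110
⌊269/110⌋ = 2, remainder 49
⌊110/49⌋ = 2, remainder 12
⌊49/12⌋ = 4, remainder 1
⌊12/1⌋ = 12, remainder 0

[32; 2, 2, 4, 12]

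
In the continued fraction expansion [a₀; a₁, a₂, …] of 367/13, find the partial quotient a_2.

⌊367/13⌋ = 28, remainder 3
⌊13/3⌋ = 4, remainder 1
⌊3/1⌋ = 3, remainder 0

3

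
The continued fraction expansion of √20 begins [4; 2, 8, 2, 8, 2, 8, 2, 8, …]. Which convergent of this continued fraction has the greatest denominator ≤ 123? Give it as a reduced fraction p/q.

List convergents until the denominator exceeds the bound:
a_0 = 4: 4/1  (≤ bound)
a_1 = 2: 9/2  (≤ bound)
a_2 = 8: 76/17  (≤ bound)
a_3 = 2: 161/36  (≤ bound)
a_4 = 8: 1364/305  (> 123, stop)

161/36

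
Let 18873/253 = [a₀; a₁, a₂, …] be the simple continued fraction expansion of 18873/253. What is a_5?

4

⌊18873/253⌋ = 74, remainder 151
⌊253/151⌋ = 1, remainder 102
⌊151/102⌋ = 1, remainder 49
⌊102/49⌋ = 2, remainder 4
⌊49/4⌋ = 12, remainder 1
⌊4/1⌋ = 4, remainder 0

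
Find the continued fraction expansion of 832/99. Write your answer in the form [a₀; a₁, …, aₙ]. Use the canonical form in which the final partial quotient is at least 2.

[8; 2, 2, 9, 2]

Apply division with remainder until the remainder is 0:
832 = 8·99 + 40, so a_0 = 8
99 = 2·40 + 19, so a_1 = 2
40 = 2·19 + 2, so a_2 = 2
19 = 9·2 + 1, so a_3 = 9
2 = 2·1 + 0, so a_4 = 2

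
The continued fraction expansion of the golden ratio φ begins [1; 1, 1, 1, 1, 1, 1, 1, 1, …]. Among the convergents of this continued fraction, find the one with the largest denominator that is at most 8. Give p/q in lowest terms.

List convergents until the denominator exceeds the bound:
a_0 = 1: 1/1  (≤ bound)
a_1 = 1: 2/1  (≤ bound)
a_2 = 1: 3/2  (≤ bound)
a_3 = 1: 5/3  (≤ bound)
a_4 = 1: 8/5  (≤ bound)
a_5 = 1: 13/8  (≤ bound)
a_6 = 1: 21/13  (> 8, stop)

13/8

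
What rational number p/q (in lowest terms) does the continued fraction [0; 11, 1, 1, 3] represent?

7/81

a_0 = 0: 0/1
a_1 = 11: 1/11
a_2 = 1: 1/12
a_3 = 1: 2/23
a_4 = 3: 7/81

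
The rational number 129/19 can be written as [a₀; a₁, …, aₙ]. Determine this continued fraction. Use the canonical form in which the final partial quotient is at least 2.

[6; 1, 3, 1, 3]

Apply division with remainder until the remainder is 0:
129 = 6·19 + 15, so a_0 = 6
19 = 1·15 + 4, so a_1 = 1
15 = 3·4 + 3, so a_2 = 3
4 = 1·3 + 1, so a_3 = 1
3 = 3·1 + 0, so a_4 = 3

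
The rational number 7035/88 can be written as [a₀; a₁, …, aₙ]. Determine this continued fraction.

[79; 1, 16, 1, 1, 2]

7035 ÷ 88 → quotient 79, remainder 83
88 ÷ 83 → quotient 1, remainder 5
83 ÷ 5 → quotient 16, remainder 3
5 ÷ 3 → quotient 1, remainder 2
3 ÷ 2 → quotient 1, remainder 1
2 ÷ 1 → quotient 2, remainder 0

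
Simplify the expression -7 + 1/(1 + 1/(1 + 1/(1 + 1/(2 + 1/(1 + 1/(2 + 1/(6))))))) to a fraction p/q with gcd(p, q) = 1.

-1216/191

Build up convergents one term at a time:
a_0 = -7: -7/1
a_1 = 1: -6/1
a_2 = 1: -13/2
a_3 = 1: -19/3
a_4 = 2: -51/8
a_5 = 1: -70/11
a_6 = 2: -191/30
a_7 = 6: -1216/191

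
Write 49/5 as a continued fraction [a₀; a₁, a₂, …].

[9; 1, 4]

49 = 9·5 + 4, so a_0 = 9
5 = 1·4 + 1, so a_1 = 1
4 = 4·1 + 0, so a_2 = 4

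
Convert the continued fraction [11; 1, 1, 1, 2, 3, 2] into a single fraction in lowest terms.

721/62

Start with 2.
3 + 1/(2/1) = 3 + 1/2 = 7/2
2 + 1/(7/2) = 2 + 2/7 = 16/7
1 + 1/(16/7) = 1 + 7/16 = 23/16
1 + 1/(23/16) = 1 + 16/23 = 39/23
1 + 1/(39/23) = 1 + 23/39 = 62/39
11 + 1/(62/39) = 11 + 39/62 = 721/62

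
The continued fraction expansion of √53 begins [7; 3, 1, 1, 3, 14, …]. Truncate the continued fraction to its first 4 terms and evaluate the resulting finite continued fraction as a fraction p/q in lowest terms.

a_0 = 7: 7/1
a_1 = 3: 22/3
a_2 = 1: 29/4
a_3 = 1: 51/7

51/7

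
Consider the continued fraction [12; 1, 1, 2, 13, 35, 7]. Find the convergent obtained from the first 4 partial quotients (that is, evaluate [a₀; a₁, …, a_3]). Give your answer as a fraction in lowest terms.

a_0 = 12: 12/1
a_1 = 1: 13/1
a_2 = 1: 25/2
a_3 = 2: 63/5

63/5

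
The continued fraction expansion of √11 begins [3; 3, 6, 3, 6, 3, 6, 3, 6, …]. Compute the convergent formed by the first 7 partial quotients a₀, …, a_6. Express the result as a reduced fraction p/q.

25077/7561

Work from the innermost term outward:
Start with 6.
3 + 1/(6/1) = 3 + 1/6 = 19/6
6 + 1/(19/6) = 6 + 6/19 = 120/19
3 + 1/(120/19) = 3 + 19/120 = 379/120
6 + 1/(379/120) = 6 + 120/379 = 2394/379
3 + 1/(2394/379) = 3 + 379/2394 = 7561/2394
3 + 1/(7561/2394) = 3 + 2394/7561 = 25077/7561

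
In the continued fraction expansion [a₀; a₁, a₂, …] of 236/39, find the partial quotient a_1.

19

Repeatedly divide and take the remainder:
236 ÷ 39 → quotient 6, remainder 2
39 ÷ 2 → quotient 19, remainder 1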